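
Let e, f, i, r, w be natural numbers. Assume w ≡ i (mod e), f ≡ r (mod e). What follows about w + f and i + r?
w + f ≡ i + r (mod e)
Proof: w ≡ i (mod e) and f ≡ r (mod e). By adding congruences, w + f ≡ i + r (mod e).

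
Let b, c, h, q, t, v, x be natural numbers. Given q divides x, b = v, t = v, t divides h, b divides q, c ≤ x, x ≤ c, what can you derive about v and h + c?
v divides h + c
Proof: t = v and t divides h, therefore v divides h. Since x ≤ c and c ≤ x, x = c. b divides q and q divides x, therefore b divides x. Since x = c, b divides c. Since b = v, v divides c. Since v divides h, v divides h + c.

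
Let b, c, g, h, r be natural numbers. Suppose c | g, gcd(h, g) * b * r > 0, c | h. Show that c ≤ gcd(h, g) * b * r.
c | h and c | g, so c | gcd(h, g). Then c | gcd(h, g) * b. Then c | gcd(h, g) * b * r. gcd(h, g) * b * r > 0, so c ≤ gcd(h, g) * b * r.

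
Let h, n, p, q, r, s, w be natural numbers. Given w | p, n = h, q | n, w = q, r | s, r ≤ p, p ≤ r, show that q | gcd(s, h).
p ≤ r and r ≤ p, thus p = r. w | p, so w | r. Since w = q, q | r. r | s, so q | s. n = h and q | n, thus q | h. q | s, so q | gcd(s, h).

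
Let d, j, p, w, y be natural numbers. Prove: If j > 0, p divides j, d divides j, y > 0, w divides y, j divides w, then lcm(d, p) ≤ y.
d divides j and p divides j, therefore lcm(d, p) divides j. Since j > 0, lcm(d, p) ≤ j. j divides w and w divides y, hence j divides y. Since y > 0, j ≤ y. Since lcm(d, p) ≤ j, lcm(d, p) ≤ y.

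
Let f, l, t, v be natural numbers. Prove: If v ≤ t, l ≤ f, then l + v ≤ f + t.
From l ≤ f and v ≤ t, by adding inequalities, l + v ≤ f + t.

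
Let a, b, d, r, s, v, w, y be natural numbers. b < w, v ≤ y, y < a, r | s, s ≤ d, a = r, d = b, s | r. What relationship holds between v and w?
v < w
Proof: a = r and y < a, so y < r. Because v ≤ y, v < r. s | r and r | s, therefore s = r. d = b and s ≤ d, so s ≤ b. Since s = r, r ≤ b. v < r, so v < b. From b < w, v < w.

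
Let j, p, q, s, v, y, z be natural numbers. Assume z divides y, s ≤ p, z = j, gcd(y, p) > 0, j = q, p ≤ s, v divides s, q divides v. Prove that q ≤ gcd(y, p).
z = j and j = q, so z = q. Since z divides y, q divides y. From s ≤ p and p ≤ s, s = p. v divides s, so v divides p. Since q divides v, q divides p. q divides y, so q divides gcd(y, p). gcd(y, p) > 0, so q ≤ gcd(y, p).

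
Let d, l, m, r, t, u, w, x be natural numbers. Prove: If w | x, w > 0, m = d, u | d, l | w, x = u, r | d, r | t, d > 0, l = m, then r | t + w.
From l = m and m = d, l = d. From l | w, d | w. w > 0, so d ≤ w. Since x = u and w | x, w | u. From u | d, w | d. Since d > 0, w ≤ d. d ≤ w, so d = w. r | d, so r | w. Because r | t, r | t + w.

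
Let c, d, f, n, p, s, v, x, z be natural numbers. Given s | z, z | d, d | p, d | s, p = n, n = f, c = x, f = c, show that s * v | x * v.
s | z and z | d, thus s | d. d | s, so d = s. f = c and c = x, therefore f = x. Since p = n and d | p, d | n. Because n = f, d | f. f = x, so d | x. Since d = s, s | x. Then s * v | x * v.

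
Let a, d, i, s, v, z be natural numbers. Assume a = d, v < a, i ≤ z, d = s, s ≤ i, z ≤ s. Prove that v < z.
From s ≤ i and i ≤ z, s ≤ z. z ≤ s, so s = z. Since d = s, d = z. From a = d and v < a, v < d. d = z, so v < z.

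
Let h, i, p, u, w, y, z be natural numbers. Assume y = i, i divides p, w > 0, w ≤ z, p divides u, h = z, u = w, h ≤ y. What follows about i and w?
i = w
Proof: u = w and p divides u, hence p divides w. i divides p, so i divides w. Since w > 0, i ≤ w. Because h = z and h ≤ y, z ≤ y. w ≤ z, so w ≤ y. Because y = i, w ≤ i. Since i ≤ w, i = w.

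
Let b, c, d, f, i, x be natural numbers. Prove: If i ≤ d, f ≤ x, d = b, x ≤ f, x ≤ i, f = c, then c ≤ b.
x ≤ f and f ≤ x, so x = f. From f = c, x = c. From x ≤ i and i ≤ d, x ≤ d. x = c, so c ≤ d. d = b, so c ≤ b.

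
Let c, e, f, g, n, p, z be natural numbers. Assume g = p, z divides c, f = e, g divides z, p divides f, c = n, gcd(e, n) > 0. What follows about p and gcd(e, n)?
p ≤ gcd(e, n)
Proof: f = e and p divides f, thus p divides e. Because c = n and z divides c, z divides n. Since g divides z, g divides n. Since g = p, p divides n. Since p divides e, p divides gcd(e, n). gcd(e, n) > 0, so p ≤ gcd(e, n).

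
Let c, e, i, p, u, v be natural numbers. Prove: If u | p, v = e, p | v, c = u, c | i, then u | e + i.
v = e and p | v, thus p | e. Since u | p, u | e. c = u and c | i, therefore u | i. From u | e, u | e + i.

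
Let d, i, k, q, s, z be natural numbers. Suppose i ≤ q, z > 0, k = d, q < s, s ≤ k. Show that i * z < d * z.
q < s and s ≤ k, hence q < k. Since i ≤ q, i < k. Since k = d, i < d. Since z > 0, i * z < d * z.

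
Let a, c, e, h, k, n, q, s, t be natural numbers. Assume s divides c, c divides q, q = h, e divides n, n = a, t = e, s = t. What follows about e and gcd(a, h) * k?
e divides gcd(a, h) * k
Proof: n = a and e divides n, so e divides a. s = t and t = e, therefore s = e. q = h and c divides q, so c divides h. s divides c, so s divides h. s = e, so e divides h. e divides a, so e divides gcd(a, h). Then e divides gcd(a, h) * k.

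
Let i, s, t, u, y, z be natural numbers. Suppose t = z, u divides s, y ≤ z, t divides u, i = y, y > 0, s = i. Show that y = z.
From s = i and i = y, s = y. From t divides u and u divides s, t divides s. Because s = y, t divides y. t = z, so z divides y. y > 0, so z ≤ y. From y ≤ z, y = z.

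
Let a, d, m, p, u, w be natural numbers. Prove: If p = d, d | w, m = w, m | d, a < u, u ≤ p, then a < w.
m = w and m | d, hence w | d. Since d | w, d = w. Because p = d, p = w. a < u and u ≤ p, so a < p. Since p = w, a < w.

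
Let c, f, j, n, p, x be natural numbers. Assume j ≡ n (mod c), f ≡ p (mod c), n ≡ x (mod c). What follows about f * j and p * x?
f * j ≡ p * x (mod c)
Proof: From j ≡ n (mod c) and n ≡ x (mod c), j ≡ x (mod c). f ≡ p (mod c), so f * j ≡ p * x (mod c).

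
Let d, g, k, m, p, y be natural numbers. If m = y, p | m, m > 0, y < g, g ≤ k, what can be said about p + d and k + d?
p + d < k + d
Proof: Because p | m and m > 0, p ≤ m. m = y, so p ≤ y. y < g and g ≤ k, so y < k. From p ≤ y, p < k. Then p + d < k + d.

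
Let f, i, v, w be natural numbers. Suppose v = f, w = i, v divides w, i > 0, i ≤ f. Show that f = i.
w = i and v divides w, thus v divides i. From i > 0, v ≤ i. Since v = f, f ≤ i. i ≤ f, so f = i.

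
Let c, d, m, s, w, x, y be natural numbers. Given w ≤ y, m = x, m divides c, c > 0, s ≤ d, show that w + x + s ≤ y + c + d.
Since m divides c and c > 0, m ≤ c. Since m = x, x ≤ c. s ≤ d, so x + s ≤ c + d. Since w ≤ y, w + x + s ≤ y + c + d.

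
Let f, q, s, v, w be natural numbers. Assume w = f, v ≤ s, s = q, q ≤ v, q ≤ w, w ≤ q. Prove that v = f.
s = q and v ≤ s, hence v ≤ q. Since q ≤ v, v = q. From q ≤ w and w ≤ q, q = w. v = q, so v = w. From w = f, v = f.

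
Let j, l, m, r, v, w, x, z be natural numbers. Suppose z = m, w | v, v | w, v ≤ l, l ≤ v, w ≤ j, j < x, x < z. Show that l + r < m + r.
w | v and v | w, hence w = v. v ≤ l and l ≤ v, therefore v = l. w = v, so w = l. Since j < x and x < z, j < z. Because w ≤ j, w < z. w = l, so l < z. z = m, so l < m. Then l + r < m + r.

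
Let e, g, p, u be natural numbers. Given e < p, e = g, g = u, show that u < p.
e = g and g = u, thus e = u. Since e < p, u < p.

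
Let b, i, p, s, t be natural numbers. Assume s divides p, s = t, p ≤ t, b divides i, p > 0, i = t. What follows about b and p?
b divides p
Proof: s divides p and p > 0, therefore s ≤ p. s = t, so t ≤ p. Since p ≤ t, t = p. From i = t, i = p. Since b divides i, b divides p.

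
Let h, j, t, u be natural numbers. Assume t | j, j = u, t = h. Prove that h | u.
From j = u and t | j, t | u. Since t = h, h | u.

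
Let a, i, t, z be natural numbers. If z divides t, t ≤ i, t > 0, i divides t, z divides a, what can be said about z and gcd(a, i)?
z divides gcd(a, i)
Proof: From i divides t and t > 0, i ≤ t. Since t ≤ i, t = i. From z divides t, z divides i. Because z divides a, z divides gcd(a, i).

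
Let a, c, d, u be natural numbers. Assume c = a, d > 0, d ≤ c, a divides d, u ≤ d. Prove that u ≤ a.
Because c = a and d ≤ c, d ≤ a. Because a divides d and d > 0, a ≤ d. d ≤ a, so d = a. u ≤ d, so u ≤ a.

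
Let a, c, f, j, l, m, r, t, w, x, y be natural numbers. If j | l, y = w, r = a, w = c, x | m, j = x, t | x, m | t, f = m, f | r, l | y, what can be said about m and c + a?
m | c + a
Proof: m | t and t | x, thus m | x. Since x | m, x = m. Since j = x, j = m. y = w and l | y, so l | w. j | l, so j | w. Since j = m, m | w. w = c, so m | c. f = m and f | r, therefore m | r. Because r = a, m | a. m | c, so m | c + a.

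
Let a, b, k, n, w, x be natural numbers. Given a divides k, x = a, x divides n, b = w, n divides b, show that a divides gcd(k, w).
Because x = a and x divides n, a divides n. Since b = w and n divides b, n divides w. a divides n, so a divides w. a divides k, so a divides gcd(k, w).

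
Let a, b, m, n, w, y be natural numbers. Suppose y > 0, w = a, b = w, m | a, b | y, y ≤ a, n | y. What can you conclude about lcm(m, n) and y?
lcm(m, n) | y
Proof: Since b = w and b | y, w | y. Since w = a, a | y. Since y > 0, a ≤ y. Since y ≤ a, a = y. Since m | a, m | y. n | y, so lcm(m, n) | y.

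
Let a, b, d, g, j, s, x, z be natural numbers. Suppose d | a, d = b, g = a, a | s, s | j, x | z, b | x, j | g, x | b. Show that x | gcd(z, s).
Because s | j and j | g, s | g. Since g = a, s | a. Since a | s, a = s. b | x and x | b, hence b = x. Since d = b, d = x. From d | a, x | a. Since a = s, x | s. Since x | z, x | gcd(z, s).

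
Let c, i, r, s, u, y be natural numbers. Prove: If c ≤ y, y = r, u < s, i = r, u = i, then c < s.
Because y = r and c ≤ y, c ≤ r. u = i and i = r, thus u = r. u < s, so r < s. Since c ≤ r, c < s.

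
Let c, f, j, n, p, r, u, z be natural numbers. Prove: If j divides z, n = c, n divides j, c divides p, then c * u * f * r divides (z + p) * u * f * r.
Because n = c and n divides j, c divides j. j divides z, so c divides z. Because c divides p, c divides z + p. Then c * u divides (z + p) * u. Then c * u * f divides (z + p) * u * f. Then c * u * f * r divides (z + p) * u * f * r.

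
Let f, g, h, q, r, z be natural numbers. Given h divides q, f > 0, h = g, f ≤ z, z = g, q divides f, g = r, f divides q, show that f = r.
z = g and f ≤ z, thus f ≤ g. Since q divides f and f divides q, q = f. Since h divides q, h divides f. Since h = g, g divides f. f > 0, so g ≤ f. From f ≤ g, f = g. g = r, so f = r.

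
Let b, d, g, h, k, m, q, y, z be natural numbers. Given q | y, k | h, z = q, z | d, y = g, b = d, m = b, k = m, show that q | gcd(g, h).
From y = g and q | y, q | g. k = m and m = b, therefore k = b. Because b = d, k = d. k | h, so d | h. From z | d, z | h. z = q, so q | h. Since q | g, q | gcd(g, h).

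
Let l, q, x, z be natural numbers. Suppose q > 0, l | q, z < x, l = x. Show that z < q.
l = x and l | q, hence x | q. q > 0, so x ≤ q. Since z < x, z < q.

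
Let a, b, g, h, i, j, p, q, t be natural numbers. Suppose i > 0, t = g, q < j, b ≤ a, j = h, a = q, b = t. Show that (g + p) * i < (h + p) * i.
Because b = t and t = g, b = g. a = q and b ≤ a, therefore b ≤ q. b = g, so g ≤ q. From j = h and q < j, q < h. Since g ≤ q, g < h. Then g + p < h + p. Since i > 0, by multiplying by a positive, (g + p) * i < (h + p) * i.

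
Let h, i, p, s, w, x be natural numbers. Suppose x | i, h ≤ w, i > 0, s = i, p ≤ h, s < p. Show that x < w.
x | i and i > 0, therefore x ≤ i. s = i and s < p, therefore i < p. Because x ≤ i, x < p. p ≤ h and h ≤ w, therefore p ≤ w. x < p, so x < w.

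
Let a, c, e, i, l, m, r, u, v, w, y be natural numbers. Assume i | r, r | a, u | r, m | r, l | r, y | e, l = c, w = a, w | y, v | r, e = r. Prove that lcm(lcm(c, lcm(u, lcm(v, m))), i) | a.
w | y and y | e, thus w | e. Since e = r, w | r. w = a, so a | r. Because r | a, r = a. l = c and l | r, thus c | r. From v | r and m | r, lcm(v, m) | r. Since u | r, lcm(u, lcm(v, m)) | r. Since c | r, lcm(c, lcm(u, lcm(v, m))) | r. Since i | r, lcm(lcm(c, lcm(u, lcm(v, m))), i) | r. r = a, so lcm(lcm(c, lcm(u, lcm(v, m))), i) | a.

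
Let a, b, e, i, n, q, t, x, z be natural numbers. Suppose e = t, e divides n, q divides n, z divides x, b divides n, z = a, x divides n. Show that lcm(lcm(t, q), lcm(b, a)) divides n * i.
Because e = t and e divides n, t divides n. q divides n, so lcm(t, q) divides n. z divides x and x divides n, hence z divides n. Since z = a, a divides n. From b divides n, lcm(b, a) divides n. lcm(t, q) divides n, so lcm(lcm(t, q), lcm(b, a)) divides n. Then lcm(lcm(t, q), lcm(b, a)) divides n * i.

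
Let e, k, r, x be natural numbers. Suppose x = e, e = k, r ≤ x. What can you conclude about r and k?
r ≤ k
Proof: Because x = e and e = k, x = k. Since r ≤ x, r ≤ k.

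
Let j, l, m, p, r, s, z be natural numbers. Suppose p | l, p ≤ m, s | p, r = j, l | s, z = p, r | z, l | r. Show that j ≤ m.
l | s and s | p, thus l | p. p | l, so l = p. Since l | r, p | r. z = p and r | z, thus r | p. Since p | r, p = r. Since r = j, p = j. p ≤ m, so j ≤ m.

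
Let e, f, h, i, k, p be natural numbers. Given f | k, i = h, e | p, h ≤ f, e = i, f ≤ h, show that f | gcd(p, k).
Since h ≤ f and f ≤ h, h = f. Because e = i and i = h, e = h. Since e | p, h | p. h = f, so f | p. From f | k, f | gcd(p, k).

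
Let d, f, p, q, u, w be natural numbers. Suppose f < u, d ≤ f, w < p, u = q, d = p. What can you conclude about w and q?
w < q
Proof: From d = p and d ≤ f, p ≤ f. From w < p, w < f. Since f < u, w < u. u = q, so w < q.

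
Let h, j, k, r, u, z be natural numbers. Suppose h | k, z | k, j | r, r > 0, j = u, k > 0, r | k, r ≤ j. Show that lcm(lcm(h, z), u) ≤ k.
Because h | k and z | k, lcm(h, z) | k. Since j | r and r > 0, j ≤ r. r ≤ j, so r = j. Since j = u, r = u. From r | k, u | k. lcm(h, z) | k, so lcm(lcm(h, z), u) | k. Since k > 0, lcm(lcm(h, z), u) ≤ k.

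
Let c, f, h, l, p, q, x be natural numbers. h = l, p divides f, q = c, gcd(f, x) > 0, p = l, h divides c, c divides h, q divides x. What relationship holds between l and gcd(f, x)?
l ≤ gcd(f, x)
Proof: p = l and p divides f, hence l divides f. Because c divides h and h divides c, c = h. q = c, so q = h. q divides x, so h divides x. h = l, so l divides x. l divides f, so l divides gcd(f, x). gcd(f, x) > 0, so l ≤ gcd(f, x).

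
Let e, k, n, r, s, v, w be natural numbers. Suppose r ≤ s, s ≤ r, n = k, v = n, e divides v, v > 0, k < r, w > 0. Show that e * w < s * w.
r ≤ s and s ≤ r, so r = s. e divides v and v > 0, thus e ≤ v. Since v = n, e ≤ n. n = k, so e ≤ k. Since k < r, e < r. Since r = s, e < s. Since w > 0, by multiplying by a positive, e * w < s * w.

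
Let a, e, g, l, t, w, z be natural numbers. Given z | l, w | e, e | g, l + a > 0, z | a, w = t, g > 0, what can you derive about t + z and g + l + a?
t + z ≤ g + l + a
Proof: w | e and e | g, so w | g. Since g > 0, w ≤ g. w = t, so t ≤ g. Because z | l and z | a, z | l + a. l + a > 0, so z ≤ l + a. t ≤ g, so t + z ≤ g + l + a.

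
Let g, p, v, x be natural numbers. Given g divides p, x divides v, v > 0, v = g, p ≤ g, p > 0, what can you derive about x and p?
x ≤ p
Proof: g divides p and p > 0, therefore g ≤ p. Because p ≤ g, g = p. From v = g, v = p. x divides v and v > 0, thus x ≤ v. v = p, so x ≤ p.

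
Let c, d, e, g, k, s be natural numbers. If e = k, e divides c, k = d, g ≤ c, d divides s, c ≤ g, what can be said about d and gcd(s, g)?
d divides gcd(s, g)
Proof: Since c ≤ g and g ≤ c, c = g. e = k and e divides c, thus k divides c. Since c = g, k divides g. k = d, so d divides g. From d divides s, d divides gcd(s, g).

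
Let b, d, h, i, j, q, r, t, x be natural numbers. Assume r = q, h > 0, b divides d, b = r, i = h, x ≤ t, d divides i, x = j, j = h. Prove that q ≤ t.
From b = r and r = q, b = q. i = h and d divides i, hence d divides h. Because b divides d, b divides h. Since b = q, q divides h. Since h > 0, q ≤ h. x = j and j = h, therefore x = h. Since x ≤ t, h ≤ t. Since q ≤ h, q ≤ t.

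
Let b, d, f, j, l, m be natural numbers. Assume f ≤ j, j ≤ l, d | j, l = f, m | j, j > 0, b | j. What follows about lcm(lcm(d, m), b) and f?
lcm(lcm(d, m), b) ≤ f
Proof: l = f and j ≤ l, therefore j ≤ f. Since f ≤ j, j = f. d | j and m | j, so lcm(d, m) | j. b | j, so lcm(lcm(d, m), b) | j. j > 0, so lcm(lcm(d, m), b) ≤ j. Since j = f, lcm(lcm(d, m), b) ≤ f.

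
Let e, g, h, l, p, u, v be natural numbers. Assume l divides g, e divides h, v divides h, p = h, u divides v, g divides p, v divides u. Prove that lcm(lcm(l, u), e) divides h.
Because p = h and g divides p, g divides h. Since l divides g, l divides h. v divides u and u divides v, so v = u. Since v divides h, u divides h. Since l divides h, lcm(l, u) divides h. e divides h, so lcm(lcm(l, u), e) divides h.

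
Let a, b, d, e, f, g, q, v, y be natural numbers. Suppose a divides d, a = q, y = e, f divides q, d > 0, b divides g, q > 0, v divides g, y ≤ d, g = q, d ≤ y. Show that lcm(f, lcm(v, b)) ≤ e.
d ≤ y and y ≤ d, so d = y. From y = e, d = e. v divides g and b divides g, therefore lcm(v, b) divides g. Since g = q, lcm(v, b) divides q. f divides q, so lcm(f, lcm(v, b)) divides q. Since q > 0, lcm(f, lcm(v, b)) ≤ q. a divides d and d > 0, hence a ≤ d. Since a = q, q ≤ d. Since lcm(f, lcm(v, b)) ≤ q, lcm(f, lcm(v, b)) ≤ d. Because d = e, lcm(f, lcm(v, b)) ≤ e.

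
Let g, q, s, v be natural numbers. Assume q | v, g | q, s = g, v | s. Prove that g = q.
q | v and v | s, hence q | s. Since s = g, q | g. g | q, so g = q.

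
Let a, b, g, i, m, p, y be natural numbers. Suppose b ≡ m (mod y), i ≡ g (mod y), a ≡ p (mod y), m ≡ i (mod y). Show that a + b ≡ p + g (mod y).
b ≡ m (mod y) and m ≡ i (mod y), therefore b ≡ i (mod y). Because i ≡ g (mod y), b ≡ g (mod y). Since a ≡ p (mod y), a + b ≡ p + g (mod y).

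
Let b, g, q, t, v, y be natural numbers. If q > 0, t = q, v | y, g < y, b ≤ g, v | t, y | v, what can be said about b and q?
b < q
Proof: b ≤ g and g < y, hence b < y. Because v | y and y | v, v = y. v | t, so y | t. t = q, so y | q. Because q > 0, y ≤ q. Since b < y, b < q.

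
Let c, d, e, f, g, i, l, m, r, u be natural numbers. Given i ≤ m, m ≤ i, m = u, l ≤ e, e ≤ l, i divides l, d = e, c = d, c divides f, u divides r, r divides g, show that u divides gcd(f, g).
i ≤ m and m ≤ i, so i = m. m = u, so i = u. l ≤ e and e ≤ l, so l = e. Because i divides l, i divides e. Since i = u, u divides e. Since c = d and c divides f, d divides f. d = e, so e divides f. Since u divides e, u divides f. u divides r and r divides g, so u divides g. u divides f, so u divides gcd(f, g).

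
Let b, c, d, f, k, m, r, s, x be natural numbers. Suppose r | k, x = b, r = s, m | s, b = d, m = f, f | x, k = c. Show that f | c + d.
m = f and m | s, so f | s. k = c and r | k, thus r | c. r = s, so s | c. Since f | s, f | c. x = b and f | x, therefore f | b. b = d, so f | d. f | c, so f | c + d.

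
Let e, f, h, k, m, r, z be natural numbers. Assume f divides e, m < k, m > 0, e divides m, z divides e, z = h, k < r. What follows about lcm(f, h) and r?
lcm(f, h) < r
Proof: Since z = h and z divides e, h divides e. Because f divides e, lcm(f, h) divides e. e divides m, so lcm(f, h) divides m. m > 0, so lcm(f, h) ≤ m. Since m < k, lcm(f, h) < k. k < r, so lcm(f, h) < r.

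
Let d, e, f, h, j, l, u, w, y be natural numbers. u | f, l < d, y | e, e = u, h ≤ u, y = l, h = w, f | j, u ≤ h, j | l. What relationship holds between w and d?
w < d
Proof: u ≤ h and h ≤ u, hence u = h. h = w, so u = w. e = u and y | e, hence y | u. y = l, so l | u. u | f and f | j, so u | j. Since j | l, u | l. Since l | u, l = u. Since l < d, u < d. u = w, so w < d.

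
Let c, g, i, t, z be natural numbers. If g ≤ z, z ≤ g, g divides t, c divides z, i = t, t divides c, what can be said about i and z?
i = z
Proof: t divides c and c divides z, so t divides z. Since g ≤ z and z ≤ g, g = z. Because g divides t, z divides t. Since t divides z, t = z. i = t, so i = z.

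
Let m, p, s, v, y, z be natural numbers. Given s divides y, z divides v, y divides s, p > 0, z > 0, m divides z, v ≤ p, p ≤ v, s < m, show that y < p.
s divides y and y divides s, therefore s = y. Because m divides z and z > 0, m ≤ z. s < m, so s < z. v ≤ p and p ≤ v, therefore v = p. Since z divides v, z divides p. p > 0, so z ≤ p. s < z, so s < p. s = y, so y < p.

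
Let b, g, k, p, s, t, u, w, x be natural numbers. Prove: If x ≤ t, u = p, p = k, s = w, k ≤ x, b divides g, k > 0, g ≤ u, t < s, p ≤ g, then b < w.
u = p and g ≤ u, so g ≤ p. Since p ≤ g, g = p. Since p = k, g = k. From b divides g, b divides k. k > 0, so b ≤ k. k ≤ x and x ≤ t, hence k ≤ t. t < s, so k < s. From s = w, k < w. b ≤ k, so b < w.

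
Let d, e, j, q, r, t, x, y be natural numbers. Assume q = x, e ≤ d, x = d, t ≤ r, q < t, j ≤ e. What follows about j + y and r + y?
j + y < r + y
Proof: j ≤ e and e ≤ d, therefore j ≤ d. Since q = x and x = d, q = d. Since q < t, d < t. Since j ≤ d, j < t. t ≤ r, so j < r. Then j + y < r + y.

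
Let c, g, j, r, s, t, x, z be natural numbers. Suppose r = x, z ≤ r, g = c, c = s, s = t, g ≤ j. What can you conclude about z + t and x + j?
z + t ≤ x + j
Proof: Since r = x and z ≤ r, z ≤ x. g = c and c = s, thus g = s. Since s = t, g = t. g ≤ j, so t ≤ j. Since z ≤ x, z + t ≤ x + j.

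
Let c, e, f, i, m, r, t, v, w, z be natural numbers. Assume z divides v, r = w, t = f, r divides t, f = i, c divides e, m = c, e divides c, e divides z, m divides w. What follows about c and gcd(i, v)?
c divides gcd(i, v)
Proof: Because t = f and r divides t, r divides f. Since r = w, w divides f. m divides w, so m divides f. f = i, so m divides i. m = c, so c divides i. Since e divides c and c divides e, e = c. Since e divides z and z divides v, e divides v. e = c, so c divides v. Since c divides i, c divides gcd(i, v).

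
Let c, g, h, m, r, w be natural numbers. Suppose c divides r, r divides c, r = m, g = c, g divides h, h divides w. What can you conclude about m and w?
m divides w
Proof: From c divides r and r divides c, c = r. Because r = m, c = m. From g divides h and h divides w, g divides w. g = c, so c divides w. c = m, so m divides w.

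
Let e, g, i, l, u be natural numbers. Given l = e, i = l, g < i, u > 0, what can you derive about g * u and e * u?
g * u < e * u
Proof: Because i = l and l = e, i = e. g < i, so g < e. u > 0, so g * u < e * u.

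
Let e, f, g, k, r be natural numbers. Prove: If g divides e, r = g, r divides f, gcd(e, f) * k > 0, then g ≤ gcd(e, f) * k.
From r = g and r divides f, g divides f. g divides e, so g divides gcd(e, f). Then g divides gcd(e, f) * k. From gcd(e, f) * k > 0, g ≤ gcd(e, f) * k.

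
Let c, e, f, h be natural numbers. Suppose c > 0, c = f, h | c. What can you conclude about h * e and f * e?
h * e ≤ f * e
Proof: h | c and c > 0, hence h ≤ c. From c = f, h ≤ f. Then h * e ≤ f * e.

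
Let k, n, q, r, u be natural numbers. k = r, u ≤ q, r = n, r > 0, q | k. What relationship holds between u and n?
u ≤ n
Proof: k = r and q | k, hence q | r. From r > 0, q ≤ r. Since r = n, q ≤ n. From u ≤ q, u ≤ n.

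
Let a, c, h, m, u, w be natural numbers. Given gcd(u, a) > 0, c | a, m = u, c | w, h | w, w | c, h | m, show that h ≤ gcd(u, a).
Since m = u and h | m, h | u. c | w and w | c, so c = w. Since c | a, w | a. h | w, so h | a. h | u, so h | gcd(u, a). gcd(u, a) > 0, so h ≤ gcd(u, a).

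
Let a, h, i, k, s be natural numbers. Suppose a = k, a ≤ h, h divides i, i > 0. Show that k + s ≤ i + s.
h divides i and i > 0, hence h ≤ i. a ≤ h, so a ≤ i. Since a = k, k ≤ i. Then k + s ≤ i + s.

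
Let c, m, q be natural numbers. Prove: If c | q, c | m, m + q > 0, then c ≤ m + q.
c | m and c | q, thus c | m + q. Because m + q > 0, c ≤ m + q.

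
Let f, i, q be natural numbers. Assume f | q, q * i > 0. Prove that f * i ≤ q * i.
f | q, therefore f * i | q * i. q * i > 0, so f * i ≤ q * i.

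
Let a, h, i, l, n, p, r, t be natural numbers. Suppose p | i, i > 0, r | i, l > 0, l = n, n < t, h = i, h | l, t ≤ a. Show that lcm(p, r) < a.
p | i and r | i, hence lcm(p, r) | i. Since i > 0, lcm(p, r) ≤ i. Because h = i and h | l, i | l. Since l > 0, i ≤ l. lcm(p, r) ≤ i, so lcm(p, r) ≤ l. Since l = n, lcm(p, r) ≤ n. Because n < t and t ≤ a, n < a. lcm(p, r) ≤ n, so lcm(p, r) < a.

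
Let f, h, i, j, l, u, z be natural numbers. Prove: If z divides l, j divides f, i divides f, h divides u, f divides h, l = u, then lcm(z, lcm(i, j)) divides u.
l = u and z divides l, thus z divides u. Because i divides f and j divides f, lcm(i, j) divides f. f divides h, so lcm(i, j) divides h. h divides u, so lcm(i, j) divides u. Because z divides u, lcm(z, lcm(i, j)) divides u.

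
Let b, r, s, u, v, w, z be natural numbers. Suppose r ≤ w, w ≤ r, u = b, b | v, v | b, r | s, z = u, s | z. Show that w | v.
Since r ≤ w and w ≤ r, r = w. Because b | v and v | b, b = v. u = b, so u = v. z = u and s | z, so s | u. From r | s, r | u. Since u = v, r | v. r = w, so w | v.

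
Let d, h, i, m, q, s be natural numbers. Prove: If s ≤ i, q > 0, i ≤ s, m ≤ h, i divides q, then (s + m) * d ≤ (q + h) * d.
Since i ≤ s and s ≤ i, i = s. i divides q and q > 0, thus i ≤ q. i = s, so s ≤ q. m ≤ h, so s + m ≤ q + h. By multiplying by a non-negative, (s + m) * d ≤ (q + h) * d.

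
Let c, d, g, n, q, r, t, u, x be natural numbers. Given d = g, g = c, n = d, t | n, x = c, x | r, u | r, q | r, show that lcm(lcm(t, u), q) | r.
d = g and g = c, so d = c. n = d and t | n, hence t | d. d = c, so t | c. Since x = c and x | r, c | r. t | c, so t | r. Since u | r, lcm(t, u) | r. Since q | r, lcm(lcm(t, u), q) | r.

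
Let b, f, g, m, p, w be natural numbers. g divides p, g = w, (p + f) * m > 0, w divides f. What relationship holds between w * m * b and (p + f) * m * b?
w * m * b ≤ (p + f) * m * b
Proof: g = w and g divides p, thus w divides p. Since w divides f, w divides p + f. Then w * m divides (p + f) * m. From (p + f) * m > 0, w * m ≤ (p + f) * m. By multiplying by a non-negative, w * m * b ≤ (p + f) * m * b.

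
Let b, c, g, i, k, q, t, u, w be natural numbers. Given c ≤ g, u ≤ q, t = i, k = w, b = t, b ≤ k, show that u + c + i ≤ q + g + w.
Because u ≤ q and c ≤ g, u + c ≤ q + g. b = t and t = i, so b = i. From b ≤ k, i ≤ k. Because k = w, i ≤ w. Because u + c ≤ q + g, u + c + i ≤ q + g + w.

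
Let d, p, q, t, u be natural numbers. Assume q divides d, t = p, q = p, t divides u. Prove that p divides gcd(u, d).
Since t = p and t divides u, p divides u. q = p and q divides d, so p divides d. Since p divides u, p divides gcd(u, d).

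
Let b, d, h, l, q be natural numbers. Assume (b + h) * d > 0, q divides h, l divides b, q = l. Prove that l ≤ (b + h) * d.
Since q = l and q divides h, l divides h. l divides b, so l divides b + h. Then l divides (b + h) * d. (b + h) * d > 0, so l ≤ (b + h) * d.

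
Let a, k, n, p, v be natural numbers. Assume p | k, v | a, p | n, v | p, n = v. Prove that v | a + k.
n = v and p | n, hence p | v. v | p, so p = v. p | k, so v | k. Since v | a, v | a + k.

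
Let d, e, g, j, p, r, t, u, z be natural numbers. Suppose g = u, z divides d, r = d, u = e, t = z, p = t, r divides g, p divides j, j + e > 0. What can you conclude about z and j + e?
z ≤ j + e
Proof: p = t and t = z, thus p = z. p divides j, so z divides j. r = d and r divides g, therefore d divides g. From g = u, d divides u. u = e, so d divides e. z divides d, so z divides e. Since z divides j, z divides j + e. Since j + e > 0, z ≤ j + e.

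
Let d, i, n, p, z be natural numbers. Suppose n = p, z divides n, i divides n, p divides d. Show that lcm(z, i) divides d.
Since z divides n and i divides n, lcm(z, i) divides n. Since n = p, lcm(z, i) divides p. Since p divides d, lcm(z, i) divides d.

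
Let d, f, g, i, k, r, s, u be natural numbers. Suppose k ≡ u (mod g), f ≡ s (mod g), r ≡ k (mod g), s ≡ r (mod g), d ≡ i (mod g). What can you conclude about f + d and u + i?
f + d ≡ u + i (mod g)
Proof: Since f ≡ s (mod g) and s ≡ r (mod g), f ≡ r (mod g). Because r ≡ k (mod g), f ≡ k (mod g). Since k ≡ u (mod g), f ≡ u (mod g). Since d ≡ i (mod g), f + d ≡ u + i (mod g).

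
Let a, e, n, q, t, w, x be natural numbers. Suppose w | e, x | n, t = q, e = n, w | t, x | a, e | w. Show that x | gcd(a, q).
w | e and e | w, therefore w = e. e = n, so w = n. w | t, so n | t. x | n, so x | t. t = q, so x | q. x | a, so x | gcd(a, q).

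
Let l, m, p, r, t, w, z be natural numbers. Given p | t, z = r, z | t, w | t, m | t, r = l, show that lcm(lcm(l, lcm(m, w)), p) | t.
Since z = r and r = l, z = l. z | t, so l | t. m | t and w | t, therefore lcm(m, w) | t. Since l | t, lcm(l, lcm(m, w)) | t. p | t, so lcm(lcm(l, lcm(m, w)), p) | t.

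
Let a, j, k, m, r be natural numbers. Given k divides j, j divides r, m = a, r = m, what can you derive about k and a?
k divides a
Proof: r = m and j divides r, thus j divides m. Since k divides j, k divides m. Since m = a, k divides a.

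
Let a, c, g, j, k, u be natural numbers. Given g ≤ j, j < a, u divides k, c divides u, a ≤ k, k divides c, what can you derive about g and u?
g < u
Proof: From k divides c and c divides u, k divides u. u divides k, so k = u. j < a and a ≤ k, hence j < k. Since g ≤ j, g < k. Since k = u, g < u.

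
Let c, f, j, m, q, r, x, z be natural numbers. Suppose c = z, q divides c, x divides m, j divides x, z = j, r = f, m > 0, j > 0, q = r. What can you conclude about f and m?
f ≤ m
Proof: Because q = r and r = f, q = f. Because c = z and q divides c, q divides z. z = j, so q divides j. Because j > 0, q ≤ j. Since q = f, f ≤ j. j divides x and x divides m, so j divides m. Since m > 0, j ≤ m. f ≤ j, so f ≤ m.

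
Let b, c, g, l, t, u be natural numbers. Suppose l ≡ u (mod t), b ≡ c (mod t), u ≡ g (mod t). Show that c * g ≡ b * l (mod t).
l ≡ u (mod t) and u ≡ g (mod t), so l ≡ g (mod t). b ≡ c (mod t), so b * l ≡ c * g (mod t). Then c * g ≡ b * l (mod t).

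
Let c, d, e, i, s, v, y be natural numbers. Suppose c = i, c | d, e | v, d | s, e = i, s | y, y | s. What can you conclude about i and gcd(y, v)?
i | gcd(y, v)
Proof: Since s | y and y | s, s = y. From c | d and d | s, c | s. c = i, so i | s. Since s = y, i | y. From e = i and e | v, i | v. i | y, so i | gcd(y, v).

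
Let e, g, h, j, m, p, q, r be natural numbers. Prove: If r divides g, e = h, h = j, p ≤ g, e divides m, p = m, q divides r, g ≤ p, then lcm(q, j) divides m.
g ≤ p and p ≤ g, therefore g = p. p = m, so g = m. q divides r and r divides g, therefore q divides g. g = m, so q divides m. e = h and h = j, therefore e = j. Since e divides m, j divides m. Since q divides m, lcm(q, j) divides m.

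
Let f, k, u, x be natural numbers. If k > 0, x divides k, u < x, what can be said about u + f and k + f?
u + f < k + f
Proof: Because x divides k and k > 0, x ≤ k. u < x, so u < k. Then u + f < k + f.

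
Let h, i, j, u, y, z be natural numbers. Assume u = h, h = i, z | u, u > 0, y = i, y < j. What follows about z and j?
z < j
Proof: Since u = h and h = i, u = i. z | u and u > 0, therefore z ≤ u. u = i, so z ≤ i. y = i and y < j, so i < j. z ≤ i, so z < j.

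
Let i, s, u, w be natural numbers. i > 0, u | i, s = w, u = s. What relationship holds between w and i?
w ≤ i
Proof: From u = s and s = w, u = w. u | i and i > 0, thus u ≤ i. Since u = w, w ≤ i.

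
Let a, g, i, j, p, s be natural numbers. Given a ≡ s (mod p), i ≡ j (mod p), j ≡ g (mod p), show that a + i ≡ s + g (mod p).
i ≡ j (mod p) and j ≡ g (mod p), so i ≡ g (mod p). Combining with a ≡ s (mod p), by adding congruences, a + i ≡ s + g (mod p).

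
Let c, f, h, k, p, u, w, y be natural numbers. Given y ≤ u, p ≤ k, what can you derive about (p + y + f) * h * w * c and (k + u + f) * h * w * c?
(p + y + f) * h * w * c ≤ (k + u + f) * h * w * c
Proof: p ≤ k and y ≤ u, hence p + y ≤ k + u. Then p + y + f ≤ k + u + f. By multiplying by a non-negative, (p + y + f) * h ≤ (k + u + f) * h. By multiplying by a non-negative, (p + y + f) * h * w ≤ (k + u + f) * h * w. By multiplying by a non-negative, (p + y + f) * h * w * c ≤ (k + u + f) * h * w * c.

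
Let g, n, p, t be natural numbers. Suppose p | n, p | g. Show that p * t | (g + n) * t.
p | g and p | n, so p | g + n. Then p * t | (g + n) * t.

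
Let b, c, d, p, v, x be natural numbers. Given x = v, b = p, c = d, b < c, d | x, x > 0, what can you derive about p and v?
p < v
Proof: c = d and b < c, hence b < d. From b = p, p < d. d | x and x > 0, hence d ≤ x. p < d, so p < x. x = v, so p < v.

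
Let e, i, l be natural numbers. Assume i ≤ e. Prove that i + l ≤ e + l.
Since i ≤ e, by adding to both sides, i + l ≤ e + l.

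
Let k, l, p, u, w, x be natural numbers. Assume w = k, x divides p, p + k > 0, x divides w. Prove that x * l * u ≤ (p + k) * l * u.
w = k and x divides w, hence x divides k. Since x divides p, x divides p + k. p + k > 0, so x ≤ p + k. By multiplying by a non-negative, x * l ≤ (p + k) * l. By multiplying by a non-negative, x * l * u ≤ (p + k) * l * u.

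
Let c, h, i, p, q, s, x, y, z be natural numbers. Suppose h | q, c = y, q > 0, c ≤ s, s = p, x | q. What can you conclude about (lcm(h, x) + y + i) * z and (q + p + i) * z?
(lcm(h, x) + y + i) * z ≤ (q + p + i) * z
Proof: h | q and x | q, hence lcm(h, x) | q. Since q > 0, lcm(h, x) ≤ q. Because s = p and c ≤ s, c ≤ p. c = y, so y ≤ p. Then y + i ≤ p + i. Since lcm(h, x) ≤ q, lcm(h, x) + y + i ≤ q + p + i. Then (lcm(h, x) + y + i) * z ≤ (q + p + i) * z.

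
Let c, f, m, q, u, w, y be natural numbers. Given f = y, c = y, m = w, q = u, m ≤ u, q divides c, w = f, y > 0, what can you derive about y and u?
y = u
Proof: Since m = w and w = f, m = f. f = y, so m = y. Because m ≤ u, y ≤ u. c = y and q divides c, so q divides y. Since q = u, u divides y. y > 0, so u ≤ y. Since y ≤ u, y = u.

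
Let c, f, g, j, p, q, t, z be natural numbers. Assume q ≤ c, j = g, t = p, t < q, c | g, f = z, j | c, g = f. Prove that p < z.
j = g and j | c, so g | c. Since c | g, c = g. From g = f, c = f. f = z, so c = z. Since t = p and t < q, p < q. q ≤ c, so p < c. From c = z, p < z.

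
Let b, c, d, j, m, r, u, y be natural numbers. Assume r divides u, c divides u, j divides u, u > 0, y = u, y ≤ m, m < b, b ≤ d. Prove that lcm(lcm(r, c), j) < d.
r divides u and c divides u, therefore lcm(r, c) divides u. j divides u, so lcm(lcm(r, c), j) divides u. u > 0, so lcm(lcm(r, c), j) ≤ u. y ≤ m and m < b, therefore y < b. y = u, so u < b. Since b ≤ d, u < d. lcm(lcm(r, c), j) ≤ u, so lcm(lcm(r, c), j) < d.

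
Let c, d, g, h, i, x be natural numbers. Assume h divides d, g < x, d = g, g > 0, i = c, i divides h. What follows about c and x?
c < x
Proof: i divides h and h divides d, therefore i divides d. Since i = c, c divides d. Since d = g, c divides g. From g > 0, c ≤ g. Since g < x, c < x.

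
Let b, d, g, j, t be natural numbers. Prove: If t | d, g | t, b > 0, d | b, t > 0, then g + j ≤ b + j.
From g | t and t > 0, g ≤ t. From t | d and d | b, t | b. Since b > 0, t ≤ b. g ≤ t, so g ≤ b. Then g + j ≤ b + j.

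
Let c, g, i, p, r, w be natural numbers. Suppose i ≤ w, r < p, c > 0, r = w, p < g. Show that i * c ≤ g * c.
r = w and r < p, therefore w < p. i ≤ w, so i < p. p < g, so i < g. Since c > 0, i * c < g * c. Then i * c ≤ g * c.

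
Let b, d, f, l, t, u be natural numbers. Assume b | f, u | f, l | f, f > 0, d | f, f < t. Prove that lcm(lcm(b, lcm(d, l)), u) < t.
d | f and l | f, thus lcm(d, l) | f. b | f, so lcm(b, lcm(d, l)) | f. u | f, so lcm(lcm(b, lcm(d, l)), u) | f. From f > 0, lcm(lcm(b, lcm(d, l)), u) ≤ f. Since f < t, lcm(lcm(b, lcm(d, l)), u) < t.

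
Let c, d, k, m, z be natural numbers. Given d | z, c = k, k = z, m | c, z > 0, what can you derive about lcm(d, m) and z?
lcm(d, m) ≤ z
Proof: c = k and k = z, thus c = z. m | c, so m | z. d | z, so lcm(d, m) | z. z > 0, so lcm(d, m) ≤ z.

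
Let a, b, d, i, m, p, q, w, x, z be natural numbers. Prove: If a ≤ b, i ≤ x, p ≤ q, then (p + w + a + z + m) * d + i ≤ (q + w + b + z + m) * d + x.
p ≤ q, so p + w ≤ q + w. a ≤ b, so p + w + a ≤ q + w + b. Then p + w + a + z ≤ q + w + b + z. Then p + w + a + z + m ≤ q + w + b + z + m. By multiplying by a non-negative, (p + w + a + z + m) * d ≤ (q + w + b + z + m) * d. i ≤ x, so (p + w + a + z + m) * d + i ≤ (q + w + b + z + m) * d + x.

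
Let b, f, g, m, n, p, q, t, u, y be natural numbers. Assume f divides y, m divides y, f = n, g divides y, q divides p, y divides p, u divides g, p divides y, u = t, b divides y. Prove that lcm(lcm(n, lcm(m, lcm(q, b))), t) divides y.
From f = n and f divides y, n divides y. p divides y and y divides p, hence p = y. q divides p, so q divides y. From b divides y, lcm(q, b) divides y. Since m divides y, lcm(m, lcm(q, b)) divides y. Since n divides y, lcm(n, lcm(m, lcm(q, b))) divides y. u divides g and g divides y, thus u divides y. u = t, so t divides y. Since lcm(n, lcm(m, lcm(q, b))) divides y, lcm(lcm(n, lcm(m, lcm(q, b))), t) divides y.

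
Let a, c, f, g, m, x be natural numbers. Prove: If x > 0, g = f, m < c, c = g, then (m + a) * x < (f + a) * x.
Since c = g and m < c, m < g. g = f, so m < f. Then m + a < f + a. Since x > 0, by multiplying by a positive, (m + a) * x < (f + a) * x.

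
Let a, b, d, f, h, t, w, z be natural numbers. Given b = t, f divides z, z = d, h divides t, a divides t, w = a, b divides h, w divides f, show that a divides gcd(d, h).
w = a and w divides f, hence a divides f. Since z = d and f divides z, f divides d. a divides f, so a divides d. Because b = t and b divides h, t divides h. Since h divides t, t = h. a divides t, so a divides h. a divides d, so a divides gcd(d, h).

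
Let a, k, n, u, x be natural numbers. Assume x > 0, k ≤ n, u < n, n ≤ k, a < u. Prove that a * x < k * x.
From n ≤ k and k ≤ n, n = k. a < u and u < n, so a < n. Since n = k, a < k. Since x > 0, a * x < k * x.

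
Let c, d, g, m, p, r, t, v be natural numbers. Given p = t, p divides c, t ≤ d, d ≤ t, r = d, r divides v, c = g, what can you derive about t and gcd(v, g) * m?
t divides gcd(v, g) * m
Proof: From d ≤ t and t ≤ d, d = t. Since r = d, r = t. Because r divides v, t divides v. Because c = g and p divides c, p divides g. Since p = t, t divides g. t divides v, so t divides gcd(v, g). Then t divides gcd(v, g) * m.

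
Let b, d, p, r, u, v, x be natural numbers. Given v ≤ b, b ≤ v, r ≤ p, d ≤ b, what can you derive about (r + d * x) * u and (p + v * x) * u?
(r + d * x) * u ≤ (p + v * x) * u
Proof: b ≤ v and v ≤ b, therefore b = v. d ≤ b, so d ≤ v. By multiplying by a non-negative, d * x ≤ v * x. r ≤ p, so r + d * x ≤ p + v * x. By multiplying by a non-negative, (r + d * x) * u ≤ (p + v * x) * u.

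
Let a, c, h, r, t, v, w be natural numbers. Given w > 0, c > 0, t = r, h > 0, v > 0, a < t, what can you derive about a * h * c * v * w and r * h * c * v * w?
a * h * c * v * w < r * h * c * v * w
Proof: t = r and a < t, therefore a < r. Since h > 0, a * h < r * h. From c > 0, a * h * c < r * h * c. v > 0, so a * h * c * v < r * h * c * v. Since w > 0, a * h * c * v * w < r * h * c * v * w.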